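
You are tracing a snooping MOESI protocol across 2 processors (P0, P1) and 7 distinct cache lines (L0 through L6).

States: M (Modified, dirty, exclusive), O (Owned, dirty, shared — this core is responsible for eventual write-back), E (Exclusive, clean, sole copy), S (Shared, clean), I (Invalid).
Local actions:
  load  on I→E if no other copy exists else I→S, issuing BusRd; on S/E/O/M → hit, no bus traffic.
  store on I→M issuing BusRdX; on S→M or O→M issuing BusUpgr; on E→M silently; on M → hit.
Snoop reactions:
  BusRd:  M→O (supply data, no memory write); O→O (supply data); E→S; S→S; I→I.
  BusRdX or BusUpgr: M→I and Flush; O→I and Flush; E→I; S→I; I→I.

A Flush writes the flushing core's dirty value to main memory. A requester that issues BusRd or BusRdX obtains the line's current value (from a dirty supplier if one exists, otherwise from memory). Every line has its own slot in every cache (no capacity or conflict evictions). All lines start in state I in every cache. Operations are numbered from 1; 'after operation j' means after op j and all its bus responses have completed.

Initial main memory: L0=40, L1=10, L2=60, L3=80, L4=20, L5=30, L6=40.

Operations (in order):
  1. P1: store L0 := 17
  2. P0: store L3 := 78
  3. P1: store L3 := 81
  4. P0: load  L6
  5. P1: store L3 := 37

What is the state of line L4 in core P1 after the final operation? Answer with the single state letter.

[1] P1: store L0 := 17 | P0:I, P1:M(17) | bus: BusRdX
[2] P0: store L3 := 78 | P0:M(78), P1:I | bus: BusRdX
[3] P1: store L3 := 81 | P0:I, P1:M(81) | bus: BusRdX,Flush
[4] P0: load  L6 | P0:E(40), P1:I | bus: BusRd
[5] P1: store L3 := 37 | P0:I, P1:M(37) | bus: none

state = I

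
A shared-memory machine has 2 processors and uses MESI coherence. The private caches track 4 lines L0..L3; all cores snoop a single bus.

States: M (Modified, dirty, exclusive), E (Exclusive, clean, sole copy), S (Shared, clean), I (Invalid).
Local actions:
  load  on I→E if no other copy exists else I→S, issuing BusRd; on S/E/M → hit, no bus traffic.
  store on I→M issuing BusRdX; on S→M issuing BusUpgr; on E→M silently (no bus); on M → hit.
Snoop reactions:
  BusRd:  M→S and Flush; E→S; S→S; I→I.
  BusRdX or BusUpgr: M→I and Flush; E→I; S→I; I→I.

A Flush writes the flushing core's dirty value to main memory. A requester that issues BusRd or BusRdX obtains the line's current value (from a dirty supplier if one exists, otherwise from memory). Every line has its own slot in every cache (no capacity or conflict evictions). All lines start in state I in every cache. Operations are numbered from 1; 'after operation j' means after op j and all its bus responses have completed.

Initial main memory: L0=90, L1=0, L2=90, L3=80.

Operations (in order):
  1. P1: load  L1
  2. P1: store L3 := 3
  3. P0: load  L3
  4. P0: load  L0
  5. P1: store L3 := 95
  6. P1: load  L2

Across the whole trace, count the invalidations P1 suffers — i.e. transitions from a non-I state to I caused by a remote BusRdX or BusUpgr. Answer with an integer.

[1] P1: load  L1 | P0:I, P1:E(0) | bus: BusRd
[2] P1: store L3 := 3 | P0:I, P1:M(3) | bus: BusRdX
[3] P0: load  L3 | P0:S(3), P1:S(3) | bus: BusRd,Flush
[4] P0: load  L0 | P0:E(90), P1:I | bus: BusRd
[5] P1: store L3 := 95 | P0:I, P1:M(95) | bus: BusUpgr
[6] P1: load  L2 | P0:I, P1:E(90) | bus: BusRd

invalidations = 0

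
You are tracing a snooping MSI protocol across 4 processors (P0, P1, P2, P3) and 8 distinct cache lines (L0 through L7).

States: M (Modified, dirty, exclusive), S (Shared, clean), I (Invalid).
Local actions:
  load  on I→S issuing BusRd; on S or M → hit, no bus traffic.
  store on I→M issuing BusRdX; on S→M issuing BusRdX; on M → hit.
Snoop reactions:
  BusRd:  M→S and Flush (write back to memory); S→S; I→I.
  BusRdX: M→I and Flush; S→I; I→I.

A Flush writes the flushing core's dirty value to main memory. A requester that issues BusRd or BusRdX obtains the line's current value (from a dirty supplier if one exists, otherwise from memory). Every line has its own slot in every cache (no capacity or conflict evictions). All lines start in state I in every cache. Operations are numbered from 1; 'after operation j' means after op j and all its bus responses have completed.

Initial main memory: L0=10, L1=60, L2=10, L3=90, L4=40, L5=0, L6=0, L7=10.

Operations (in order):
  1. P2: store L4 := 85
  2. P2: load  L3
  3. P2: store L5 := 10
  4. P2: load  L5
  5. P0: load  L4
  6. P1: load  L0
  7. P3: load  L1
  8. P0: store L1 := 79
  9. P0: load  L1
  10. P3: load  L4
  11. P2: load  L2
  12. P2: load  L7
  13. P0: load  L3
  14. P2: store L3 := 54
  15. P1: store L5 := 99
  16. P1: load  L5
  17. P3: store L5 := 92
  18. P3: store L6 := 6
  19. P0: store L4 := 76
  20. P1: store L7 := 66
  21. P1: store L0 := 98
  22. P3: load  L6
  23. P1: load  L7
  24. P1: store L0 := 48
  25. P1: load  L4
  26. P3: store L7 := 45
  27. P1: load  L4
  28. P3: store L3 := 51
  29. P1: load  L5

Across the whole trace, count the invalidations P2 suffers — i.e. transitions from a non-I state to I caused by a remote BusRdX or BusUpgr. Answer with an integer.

invalidations = 4

  op1 P2: store L4 := 85 → I/I/M/I on L4; bus BusRdX; mem=40
  op2 P2: load  L3 → I/I/S/I on L3; bus BusRd; mem=90
  op3 P2: store L5 := 10 → I/I/M/I on L5; bus BusRdX; mem=0
  op4 P2: load  L5 → I/I/M/I on L5; bus (none); mem=0
  op5 P0: load  L4 → S/I/S/I on L4; bus BusRd Flush; mem=85
  op6 P1: load  L0 → I/S/I/I on L0; bus BusRd; mem=10
  op7 P3: load  L1 → I/I/I/S on L1; bus BusRd; mem=60
  op8 P0: store L1 := 79 → M/I/I/I on L1; bus BusRdX; mem=60
  op9 P0: load  L1 → M/I/I/I on L1; bus (none); mem=60
  op10 P3: load  L4 → S/I/S/S on L4; bus BusRd; mem=85
  op11 P2: load  L2 → I/I/S/I on L2; bus BusRd; mem=10
  op12 P2: load  L7 → I/I/S/I on L7; bus BusRd; mem=10
  op13 P0: load  L3 → S/I/S/I on L3; bus BusRd; mem=90
  op14 P2: store L3 := 54 → I/I/M/I on L3; bus BusRdX; mem=90
  op15 P1: store L5 := 99 → I/M/I/I on L5; bus BusRdX Flush; mem=10
  op16 P1: load  L5 → I/M/I/I on L5; bus (none); mem=10
  op17 P3: store L5 := 92 → I/I/I/M on L5; bus BusRdX Flush; mem=99
  op18 P3: store L6 := 6 → I/I/I/M on L6; bus BusRdX; mem=0
  op19 P0: store L4 := 76 → M/I/I/I on L4; bus BusRdX; mem=85
  op20 P1: store L7 := 66 → I/M/I/I on L7; bus BusRdX; mem=10
  op21 P1: store L0 := 98 → I/M/I/I on L0; bus BusRdX; mem=10
  op22 P3: load  L6 → I/I/I/M on L6; bus (none); mem=0
  op23 P1: load  L7 → I/M/I/I on L7; bus (none); mem=10
  op24 P1: store L0 := 48 → I/M/I/I on L0; bus (none); mem=10
  op25 P1: load  L4 → S/S/I/I on L4; bus BusRd Flush; mem=76
  op26 P3: store L7 := 45 → I/I/I/M on L7; bus BusRdX Flush; mem=66
  op27 P1: load  L4 → S/S/I/I on L4; bus (none); mem=76
  op28 P3: store L3 := 51 → I/I/I/M on L3; bus BusRdX Flush; mem=54
  op29 P1: load  L5 → I/S/I/S on L5; bus BusRd Flush; mem=92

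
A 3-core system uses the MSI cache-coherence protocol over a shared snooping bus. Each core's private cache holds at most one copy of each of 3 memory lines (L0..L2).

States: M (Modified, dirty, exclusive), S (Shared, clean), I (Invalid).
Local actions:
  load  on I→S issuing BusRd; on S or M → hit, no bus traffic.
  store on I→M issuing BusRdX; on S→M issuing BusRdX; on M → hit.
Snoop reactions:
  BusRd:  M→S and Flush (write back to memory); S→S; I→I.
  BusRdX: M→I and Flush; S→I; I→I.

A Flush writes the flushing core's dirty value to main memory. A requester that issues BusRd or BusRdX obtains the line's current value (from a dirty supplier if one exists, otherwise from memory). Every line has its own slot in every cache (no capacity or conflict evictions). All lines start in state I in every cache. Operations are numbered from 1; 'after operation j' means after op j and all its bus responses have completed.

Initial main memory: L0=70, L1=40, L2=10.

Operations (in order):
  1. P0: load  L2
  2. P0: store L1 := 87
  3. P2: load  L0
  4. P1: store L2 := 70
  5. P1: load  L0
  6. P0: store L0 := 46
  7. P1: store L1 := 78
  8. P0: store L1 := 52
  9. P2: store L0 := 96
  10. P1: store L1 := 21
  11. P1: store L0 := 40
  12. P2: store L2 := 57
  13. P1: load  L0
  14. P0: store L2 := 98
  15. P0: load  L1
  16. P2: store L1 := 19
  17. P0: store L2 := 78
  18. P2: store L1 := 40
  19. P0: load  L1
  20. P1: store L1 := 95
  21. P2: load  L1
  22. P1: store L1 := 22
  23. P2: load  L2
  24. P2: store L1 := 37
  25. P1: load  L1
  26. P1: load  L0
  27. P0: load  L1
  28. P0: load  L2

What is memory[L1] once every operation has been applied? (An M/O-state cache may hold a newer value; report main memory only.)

memory[L1] = 37

  op1 P0: load  L2 → S/I/I on L2; bus BusRd; mem=10
  op2 P0: store L1 := 87 → M/I/I on L1; bus BusRdX; mem=40
  op3 P2: load  L0 → I/I/S on L0; bus BusRd; mem=70
  op4 P1: store L2 := 70 → I/M/I on L2; bus BusRdX; mem=10
  op5 P1: load  L0 → I/S/S on L0; bus BusRd; mem=70
  op6 P0: store L0 := 46 → M/I/I on L0; bus BusRdX; mem=70
  op7 P1: store L1 := 78 → I/M/I on L1; bus BusRdX Flush; mem=87
  op8 P0: store L1 := 52 → M/I/I on L1; bus BusRdX Flush; mem=78
  op9 P2: store L0 := 96 → I/I/M on L0; bus BusRdX Flush; mem=46
  op10 P1: store L1 := 21 → I/M/I on L1; bus BusRdX Flush; mem=52
  op11 P1: store L0 := 40 → I/M/I on L0; bus BusRdX Flush; mem=96
  op12 P2: store L2 := 57 → I/I/M on L2; bus BusRdX Flush; mem=70
  op13 P1: load  L0 → I/M/I on L0; bus (none); mem=96
  op14 P0: store L2 := 98 → M/I/I on L2; bus BusRdX Flush; mem=57
  op15 P0: load  L1 → S/S/I on L1; bus BusRd Flush; mem=21
  op16 P2: store L1 := 19 → I/I/M on L1; bus BusRdX; mem=21
  op17 P0: store L2 := 78 → M/I/I on L2; bus (none); mem=57
  op18 P2: store L1 := 40 → I/I/M on L1; bus (none); mem=21
  op19 P0: load  L1 → S/I/S on L1; bus BusRd Flush; mem=40
  op20 P1: store L1 := 95 → I/M/I on L1; bus BusRdX; mem=40
  op21 P2: load  L1 → I/S/S on L1; bus BusRd Flush; mem=95
  op22 P1: store L1 := 22 → I/M/I on L1; bus BusRdX; mem=95
  op23 P2: load  L2 → S/I/S on L2; bus BusRd Flush; mem=78
  op24 P2: store L1 := 37 → I/I/M on L1; bus BusRdX Flush; mem=22
  op25 P1: load  L1 → I/S/S on L1; bus BusRd Flush; mem=37
  op26 P1: load  L0 → I/M/I on L0; bus (none); mem=96
  op27 P0: load  L1 → S/S/S on L1; bus BusRd; mem=37
  op28 P0: load  L2 → S/I/S on L2; bus (none); mem=78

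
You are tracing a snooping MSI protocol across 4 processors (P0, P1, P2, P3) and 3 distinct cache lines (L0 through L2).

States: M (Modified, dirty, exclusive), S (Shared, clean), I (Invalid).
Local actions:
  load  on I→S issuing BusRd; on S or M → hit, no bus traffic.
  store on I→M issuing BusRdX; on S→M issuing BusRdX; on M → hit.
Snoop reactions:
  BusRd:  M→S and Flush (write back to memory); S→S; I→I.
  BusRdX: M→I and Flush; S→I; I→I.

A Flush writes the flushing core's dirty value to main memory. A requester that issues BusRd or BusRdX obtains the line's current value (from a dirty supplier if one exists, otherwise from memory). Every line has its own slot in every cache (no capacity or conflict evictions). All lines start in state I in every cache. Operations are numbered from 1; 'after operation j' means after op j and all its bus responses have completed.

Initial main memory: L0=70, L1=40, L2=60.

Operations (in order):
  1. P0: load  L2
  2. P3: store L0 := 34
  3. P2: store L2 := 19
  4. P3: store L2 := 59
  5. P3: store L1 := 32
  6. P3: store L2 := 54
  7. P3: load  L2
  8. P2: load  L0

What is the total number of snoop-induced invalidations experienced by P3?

  op1 P0: load  L2 → S/I/I/I on L2; bus BusRd; mem=60
  op2 P3: store L0 := 34 → I/I/I/M on L0; bus BusRdX; mem=70
  op3 P2: store L2 := 19 → I/I/M/I on L2; bus BusRdX; mem=60
  op4 P3: store L2 := 59 → I/I/I/M on L2; bus BusRdX Flush; mem=19
  op5 P3: store L1 := 32 → I/I/I/M on L1; bus BusRdX; mem=40
  op6 P3: store L2 := 54 → I/I/I/M on L2; bus (none); mem=19
  op7 P3: load  L2 → I/I/I/M on L2; bus (none); mem=19
  op8 P2: load  L0 → I/I/S/S on L0; bus BusRd Flush; mem=34

invalidations = 0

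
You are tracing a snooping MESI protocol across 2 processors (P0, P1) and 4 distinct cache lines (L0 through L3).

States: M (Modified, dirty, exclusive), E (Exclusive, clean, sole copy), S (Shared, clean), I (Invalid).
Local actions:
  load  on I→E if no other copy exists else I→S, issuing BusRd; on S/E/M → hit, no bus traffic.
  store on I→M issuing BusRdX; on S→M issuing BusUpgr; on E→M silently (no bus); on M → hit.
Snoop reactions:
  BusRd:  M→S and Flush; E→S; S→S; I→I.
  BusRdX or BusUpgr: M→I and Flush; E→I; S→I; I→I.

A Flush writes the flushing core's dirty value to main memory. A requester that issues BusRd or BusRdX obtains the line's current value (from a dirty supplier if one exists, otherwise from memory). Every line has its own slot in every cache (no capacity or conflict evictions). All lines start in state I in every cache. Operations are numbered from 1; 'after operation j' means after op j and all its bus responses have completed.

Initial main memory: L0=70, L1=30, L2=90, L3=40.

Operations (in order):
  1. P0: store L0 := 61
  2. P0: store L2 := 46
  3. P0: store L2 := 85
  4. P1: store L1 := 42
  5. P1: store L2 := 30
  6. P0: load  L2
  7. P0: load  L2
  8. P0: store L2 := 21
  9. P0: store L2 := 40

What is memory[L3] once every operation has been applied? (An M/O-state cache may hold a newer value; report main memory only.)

  op1 P0: store L0 := 61 → M/I on L0; bus BusRdX; mem=70
  op2 P0: store L2 := 46 → M/I on L2; bus BusRdX; mem=90
  op3 P0: store L2 := 85 → M/I on L2; bus (none); mem=90
  op4 P1: store L1 := 42 → I/M on L1; bus BusRdX; mem=30
  op5 P1: store L2 := 30 → I/M on L2; bus BusRdX Flush; mem=85
  op6 P0: load  L2 → S/S on L2; bus BusRd Flush; mem=30
  op7 P0: load  L2 → S/S on L2; bus (none); mem=30
  op8 P0: store L2 := 21 → M/I on L2; bus BusUpgr; mem=30
  op9 P0: store L2 := 40 → M/I on L2; bus (none); mem=30

memory[L3] = 40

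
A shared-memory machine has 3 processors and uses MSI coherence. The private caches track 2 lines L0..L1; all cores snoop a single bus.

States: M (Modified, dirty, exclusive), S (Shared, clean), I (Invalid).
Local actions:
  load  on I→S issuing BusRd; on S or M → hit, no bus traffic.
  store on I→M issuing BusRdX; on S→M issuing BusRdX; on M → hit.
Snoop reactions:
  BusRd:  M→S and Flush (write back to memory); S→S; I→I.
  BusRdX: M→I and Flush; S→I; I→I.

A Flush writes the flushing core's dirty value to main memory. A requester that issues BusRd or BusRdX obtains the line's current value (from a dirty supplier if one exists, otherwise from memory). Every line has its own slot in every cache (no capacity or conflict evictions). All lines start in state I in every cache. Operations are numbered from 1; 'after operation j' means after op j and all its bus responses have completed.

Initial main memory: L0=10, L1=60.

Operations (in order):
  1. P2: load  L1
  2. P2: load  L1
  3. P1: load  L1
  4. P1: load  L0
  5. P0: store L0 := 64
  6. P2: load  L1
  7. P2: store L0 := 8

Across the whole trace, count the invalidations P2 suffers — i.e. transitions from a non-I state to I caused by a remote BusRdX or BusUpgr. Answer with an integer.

  op1 P2: load  L1 → I/I/S on L1; bus BusRd; mem=60
  op2 P2: load  L1 → I/I/S on L1; bus (none); mem=60
  op3 P1: load  L1 → I/S/S on L1; bus BusRd; mem=60
  op4 P1: load  L0 → I/S/I on L0; bus BusRd; mem=10
  op5 P0: store L0 := 64 → M/I/I on L0; bus BusRdX; mem=10
  op6 P2: load  L1 → I/S/S on L1; bus (none); mem=60
  op7 P2: store L0 := 8 → I/I/M on L0; bus BusRdX Flush; mem=64

invalidations = 0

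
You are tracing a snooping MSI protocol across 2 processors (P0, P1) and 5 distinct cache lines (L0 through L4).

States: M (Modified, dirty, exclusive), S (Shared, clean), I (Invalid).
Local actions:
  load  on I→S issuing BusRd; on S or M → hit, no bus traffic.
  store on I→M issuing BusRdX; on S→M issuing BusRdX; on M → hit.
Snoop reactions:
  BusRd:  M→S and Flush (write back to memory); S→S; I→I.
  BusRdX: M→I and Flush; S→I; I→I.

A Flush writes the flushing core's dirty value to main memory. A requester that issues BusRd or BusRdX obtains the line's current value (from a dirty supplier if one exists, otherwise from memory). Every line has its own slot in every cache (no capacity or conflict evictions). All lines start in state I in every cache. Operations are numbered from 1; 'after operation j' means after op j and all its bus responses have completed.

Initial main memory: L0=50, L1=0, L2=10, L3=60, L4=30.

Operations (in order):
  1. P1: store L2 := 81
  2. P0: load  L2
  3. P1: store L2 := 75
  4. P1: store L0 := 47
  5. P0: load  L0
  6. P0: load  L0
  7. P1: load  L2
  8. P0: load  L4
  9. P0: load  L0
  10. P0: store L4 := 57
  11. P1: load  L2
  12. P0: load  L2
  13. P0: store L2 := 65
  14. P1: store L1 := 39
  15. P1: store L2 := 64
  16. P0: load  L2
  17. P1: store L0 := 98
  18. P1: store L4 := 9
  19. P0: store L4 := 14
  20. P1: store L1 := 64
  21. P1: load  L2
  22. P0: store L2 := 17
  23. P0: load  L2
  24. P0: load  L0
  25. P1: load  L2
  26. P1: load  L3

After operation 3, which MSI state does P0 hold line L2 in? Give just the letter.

[1] P1: store L2 := 81 | P0:I, P1:M(81) | bus: BusRdX
[2] P0: load  L2 | P0:S(81), P1:S(81) | bus: BusRd,Flush
[3] P1: store L2 := 75 | P0:I, P1:M(75) | bus: BusRdX
[4] P1: store L0 := 47 | P0:I, P1:M(47) | bus: BusRdX
[5] P0: load  L0 | P0:S(47), P1:S(47) | bus: BusRd,Flush
[6] P0: load  L0 | P0:S(47), P1:S(47) | bus: none
[7] P1: load  L2 | P0:I, P1:M(75) | bus: none
[8] P0: load  L4 | P0:S(30), P1:I | bus: BusRd
[9] P0: load  L0 | P0:S(47), P1:S(47) | bus: none
[10] P0: store L4 := 57 | P0:M(57), P1:I | bus: BusRdX
[11] P1: load  L2 | P0:I, P1:M(75) | bus: none
[12] P0: load  L2 | P0:S(75), P1:S(75) | bus: BusRd,Flush
[13] P0: store L2 := 65 | P0:M(65), P1:I | bus: BusRdX
[14] P1: store L1 := 39 | P0:I, P1:M(39) | bus: BusRdX
[15] P1: store L2 := 64 | P0:I, P1:M(64) | bus: BusRdX,Flush
[16] P0: load  L2 | P0:S(64), P1:S(64) | bus: BusRd,Flush
[17] P1: store L0 := 98 | P0:I, P1:M(98) | bus: BusRdX
[18] P1: store L4 := 9 | P0:I, P1:M(9) | bus: BusRdX,Flush
[19] P0: store L4 := 14 | P0:M(14), P1:I | bus: BusRdX,Flush
[20] P1: store L1 := 64 | P0:I, P1:M(64) | bus: none
[21] P1: load  L2 | P0:S(64), P1:S(64) | bus: none
[22] P0: store L2 := 17 | P0:M(17), P1:I | bus: BusRdX
[23] P0: load  L2 | P0:M(17), P1:I | bus: none
[24] P0: load  L0 | P0:S(98), P1:S(98) | bus: BusRd,Flush
[25] P1: load  L2 | P0:S(17), P1:S(17) | bus: BusRd,Flush
[26] P1: load  L3 | P0:I, P1:S(60) | bus: BusRd

state = I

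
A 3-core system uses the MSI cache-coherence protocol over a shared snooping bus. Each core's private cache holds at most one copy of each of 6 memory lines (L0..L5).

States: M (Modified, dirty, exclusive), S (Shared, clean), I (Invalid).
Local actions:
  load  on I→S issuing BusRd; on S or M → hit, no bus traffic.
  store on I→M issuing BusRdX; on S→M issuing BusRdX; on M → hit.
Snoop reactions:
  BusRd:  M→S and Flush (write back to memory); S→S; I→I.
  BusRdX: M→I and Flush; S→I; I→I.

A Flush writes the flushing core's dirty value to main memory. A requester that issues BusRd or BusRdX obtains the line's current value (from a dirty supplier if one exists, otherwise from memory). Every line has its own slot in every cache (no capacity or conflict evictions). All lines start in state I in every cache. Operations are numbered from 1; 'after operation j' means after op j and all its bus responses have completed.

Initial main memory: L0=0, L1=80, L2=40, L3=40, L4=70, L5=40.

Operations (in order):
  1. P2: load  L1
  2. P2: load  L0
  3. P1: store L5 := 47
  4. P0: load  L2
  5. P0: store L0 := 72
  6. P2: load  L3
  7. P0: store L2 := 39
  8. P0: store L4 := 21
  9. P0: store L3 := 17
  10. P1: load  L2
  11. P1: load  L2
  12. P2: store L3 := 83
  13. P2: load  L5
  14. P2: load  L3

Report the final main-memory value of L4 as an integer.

memory[L4] = 70

1. P2: load  L1  bus=[BusRd]  L1: P0=I P1=I P2=S  mem[L1]=80
2. P2: load  L0  bus=[BusRd]  L0: P0=I P1=I P2=S  mem[L0]=0
3. P1: store L5 := 47  bus=[BusRdX]  L5: P0=I P1=M P2=I  mem[L5]=40
4. P0: load  L2  bus=[BusRd]  L2: P0=S P1=I P2=I  mem[L2]=40
5. P0: store L0 := 72  bus=[BusRdX]  L0: P0=M P1=I P2=I  mem[L0]=0
6. P2: load  L3  bus=[BusRd]  L3: P0=I P1=I P2=S  mem[L3]=40
7. P0: store L2 := 39  bus=[BusRdX]  L2: P0=M P1=I P2=I  mem[L2]=40
8. P0: store L4 := 21  bus=[BusRdX]  L4: P0=M P1=I P2=I  mem[L4]=70
9. P0: store L3 := 17  bus=[BusRdX]  L3: P0=M P1=I P2=I  mem[L3]=40
10. P1: load  L2  bus=[BusRd,Flush]  L2: P0=S P1=S P2=I  mem[L2]=39
11. P1: load  L2  bus=[-]  L2: P0=S P1=S P2=I  mem[L2]=39
12. P2: store L3 := 83  bus=[BusRdX,Flush]  L3: P0=I P1=I P2=M  mem[L3]=17
13. P2: load  L5  bus=[BusRd,Flush]  L5: P0=I P1=S P2=S  mem[L5]=47
14. P2: load  L3  bus=[-]  L3: P0=I P1=I P2=M  mem[L3]=17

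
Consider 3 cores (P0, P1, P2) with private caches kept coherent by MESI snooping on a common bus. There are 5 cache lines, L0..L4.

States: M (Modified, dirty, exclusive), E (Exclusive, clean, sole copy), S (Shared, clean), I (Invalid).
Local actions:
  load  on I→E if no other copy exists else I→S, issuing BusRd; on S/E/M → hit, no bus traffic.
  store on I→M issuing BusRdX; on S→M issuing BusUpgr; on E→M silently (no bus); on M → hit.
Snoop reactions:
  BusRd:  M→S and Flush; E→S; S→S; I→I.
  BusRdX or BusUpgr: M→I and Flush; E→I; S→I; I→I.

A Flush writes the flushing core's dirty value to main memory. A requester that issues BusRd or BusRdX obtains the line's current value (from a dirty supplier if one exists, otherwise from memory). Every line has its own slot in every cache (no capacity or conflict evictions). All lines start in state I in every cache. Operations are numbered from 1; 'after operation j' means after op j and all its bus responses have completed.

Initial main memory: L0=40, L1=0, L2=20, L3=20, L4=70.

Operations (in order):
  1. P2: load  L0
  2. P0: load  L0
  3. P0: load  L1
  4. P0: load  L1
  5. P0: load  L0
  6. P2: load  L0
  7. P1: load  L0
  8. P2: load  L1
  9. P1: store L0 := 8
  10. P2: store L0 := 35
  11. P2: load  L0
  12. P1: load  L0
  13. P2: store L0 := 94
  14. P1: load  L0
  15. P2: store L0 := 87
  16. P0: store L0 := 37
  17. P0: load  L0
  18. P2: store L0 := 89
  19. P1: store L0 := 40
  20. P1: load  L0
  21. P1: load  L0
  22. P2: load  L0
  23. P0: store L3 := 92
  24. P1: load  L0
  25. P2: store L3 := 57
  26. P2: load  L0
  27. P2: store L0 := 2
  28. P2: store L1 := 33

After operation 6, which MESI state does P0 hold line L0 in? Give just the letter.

state = S

1. P2: load  L0  bus=[BusRd]  L0: P0=I P1=I P2=E  mem[L0]=40
2. P0: load  L0  bus=[BusRd]  L0: P0=S P1=I P2=S  mem[L0]=40
3. P0: load  L1  bus=[BusRd]  L1: P0=E P1=I P2=I  mem[L1]=0
4. P0: load  L1  bus=[-]  L1: P0=E P1=I P2=I  mem[L1]=0
5. P0: load  L0  bus=[-]  L0: P0=S P1=I P2=S  mem[L0]=40
6. P2: load  L0  bus=[-]  L0: P0=S P1=I P2=S  mem[L0]=40
7. P1: load  L0  bus=[BusRd]  L0: P0=S P1=S P2=S  mem[L0]=40
8. P2: load  L1  bus=[BusRd]  L1: P0=S P1=I P2=S  mem[L1]=0
9. P1: store L0 := 8  bus=[BusUpgr]  L0: P0=I P1=M P2=I  mem[L0]=40
10. P2: store L0 := 35  bus=[BusRdX,Flush]  L0: P0=I P1=I P2=M  mem[L0]=8
11. P2: load  L0  bus=[-]  L0: P0=I P1=I P2=M  mem[L0]=8
12. P1: load  L0  bus=[BusRd,Flush]  L0: P0=I P1=S P2=S  mem[L0]=35
13. P2: store L0 := 94  bus=[BusUpgr]  L0: P0=I P1=I P2=M  mem[L0]=35
14. P1: load  L0  bus=[BusRd,Flush]  L0: P0=I P1=S P2=S  mem[L0]=94
15. P2: store L0 := 87  bus=[BusUpgr]  L0: P0=I P1=I P2=M  mem[L0]=94
16. P0: store L0 := 37  bus=[BusRdX,Flush]  L0: P0=M P1=I P2=I  mem[L0]=87
17. P0: load  L0  bus=[-]  L0: P0=M P1=I P2=I  mem[L0]=87
18. P2: store L0 := 89  bus=[BusRdX,Flush]  L0: P0=I P1=I P2=M  mem[L0]=37
19. P1: store L0 := 40  bus=[BusRdX,Flush]  L0: P0=I P1=M P2=I  mem[L0]=89
20. P1: load  L0  bus=[-]  L0: P0=I P1=M P2=I  mem[L0]=89
21. P1: load  L0  bus=[-]  L0: P0=I P1=M P2=I  mem[L0]=89
22. P2: load  L0  bus=[BusRd,Flush]  L0: P0=I P1=S P2=S  mem[L0]=40
23. P0: store L3 := 92  bus=[BusRdX]  L3: P0=M P1=I P2=I  mem[L3]=20
24. P1: load  L0  bus=[-]  L0: P0=I P1=S P2=S  mem[L0]=40
25. P2: store L3 := 57  bus=[BusRdX,Flush]  L3: P0=I P1=I P2=M  mem[L3]=92
26. P2: load  L0  bus=[-]  L0: P0=I P1=S P2=S  mem[L0]=40
27. P2: store L0 := 2  bus=[BusUpgr]  L0: P0=I P1=I P2=M  mem[L0]=40
28. P2: store L1 := 33  bus=[BusUpgr]  L1: P0=I P1=I P2=M  mem[L1]=0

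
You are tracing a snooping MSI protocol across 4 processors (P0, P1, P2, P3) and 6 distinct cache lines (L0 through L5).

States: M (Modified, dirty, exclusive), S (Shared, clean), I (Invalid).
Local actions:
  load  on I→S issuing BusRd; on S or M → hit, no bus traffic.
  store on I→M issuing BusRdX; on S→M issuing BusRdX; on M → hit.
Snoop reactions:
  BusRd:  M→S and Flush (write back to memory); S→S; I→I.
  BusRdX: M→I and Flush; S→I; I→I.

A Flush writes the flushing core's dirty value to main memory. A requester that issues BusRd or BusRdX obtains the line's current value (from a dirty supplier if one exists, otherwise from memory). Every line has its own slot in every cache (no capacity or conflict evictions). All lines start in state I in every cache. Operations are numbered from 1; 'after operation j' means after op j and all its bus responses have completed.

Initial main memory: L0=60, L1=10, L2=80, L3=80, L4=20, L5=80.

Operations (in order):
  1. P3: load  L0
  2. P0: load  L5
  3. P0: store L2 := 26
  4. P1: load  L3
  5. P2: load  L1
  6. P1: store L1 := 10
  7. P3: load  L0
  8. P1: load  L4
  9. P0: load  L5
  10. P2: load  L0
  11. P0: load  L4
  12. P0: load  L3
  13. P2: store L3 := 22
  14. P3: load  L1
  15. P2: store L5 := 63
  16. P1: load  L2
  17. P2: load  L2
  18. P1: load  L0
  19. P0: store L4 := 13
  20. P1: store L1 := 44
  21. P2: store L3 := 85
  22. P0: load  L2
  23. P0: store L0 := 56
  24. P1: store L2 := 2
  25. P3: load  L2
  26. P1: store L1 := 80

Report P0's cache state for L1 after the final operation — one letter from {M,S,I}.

state = I

1. P3: load  L0  bus=[BusRd]  L0: P0=I P1=I P2=I P3=S  mem[L0]=60
2. P0: load  L5  bus=[BusRd]  L5: P0=S P1=I P2=I P3=I  mem[L5]=80
3. P0: store L2 := 26  bus=[BusRdX]  L2: P0=M P1=I P2=I P3=I  mem[L2]=80
4. P1: load  L3  bus=[BusRd]  L3: P0=I P1=S P2=I P3=I  mem[L3]=80
5. P2: load  L1  bus=[BusRd]  L1: P0=I P1=I P2=S P3=I  mem[L1]=10
6. P1: store L1 := 10  bus=[BusRdX]  L1: P0=I P1=M P2=I P3=I  mem[L1]=10
7. P3: load  L0  bus=[-]  L0: P0=I P1=I P2=I P3=S  mem[L0]=60
8. P1: load  L4  bus=[BusRd]  L4: P0=I P1=S P2=I P3=I  mem[L4]=20
9. P0: load  L5  bus=[-]  L5: P0=S P1=I P2=I P3=I  mem[L5]=80
10. P2: load  L0  bus=[BusRd]  L0: P0=I P1=I P2=S P3=S  mem[L0]=60
11. P0: load  L4  bus=[BusRd]  L4: P0=S P1=S P2=I P3=I  mem[L4]=20
12. P0: load  L3  bus=[BusRd]  L3: P0=S P1=S P2=I P3=I  mem[L3]=80
13. P2: store L3 := 22  bus=[BusRdX]  L3: P0=I P1=I P2=M P3=I  mem[L3]=80
14. P3: load  L1  bus=[BusRd,Flush]  L1: P0=I P1=S P2=I P3=S  mem[L1]=10
15. P2: store L5 := 63  bus=[BusRdX]  L5: P0=I P1=I P2=M P3=I  mem[L5]=80
16. P1: load  L2  bus=[BusRd,Flush]  L2: P0=S P1=S P2=I P3=I  mem[L2]=26
17. P2: load  L2  bus=[BusRd]  L2: P0=S P1=S P2=S P3=I  mem[L2]=26
18. P1: load  L0  bus=[BusRd]  L0: P0=I P1=S P2=S P3=S  mem[L0]=60
19. P0: store L4 := 13  bus=[BusRdX]  L4: P0=M P1=I P2=I P3=I  mem[L4]=20
20. P1: store L1 := 44  bus=[BusRdX]  L1: P0=I P1=M P2=I P3=I  mem[L1]=10
21. P2: store L3 := 85  bus=[-]  L3: P0=I P1=I P2=M P3=I  mem[L3]=80
22. P0: load  L2  bus=[-]  L2: P0=S P1=S P2=S P3=I  mem[L2]=26
23. P0: store L0 := 56  bus=[BusRdX]  L0: P0=M P1=I P2=I P3=I  mem[L0]=60
24. P1: store L2 := 2  bus=[BusRdX]  L2: P0=I P1=M P2=I P3=I  mem[L2]=26
25. P3: load  L2  bus=[BusRd,Flush]  L2: P0=I P1=S P2=I P3=S  mem[L2]=2
26. P1: store L1 := 80  bus=[-]  L1: P0=I P1=M P2=I P3=I  mem[L1]=10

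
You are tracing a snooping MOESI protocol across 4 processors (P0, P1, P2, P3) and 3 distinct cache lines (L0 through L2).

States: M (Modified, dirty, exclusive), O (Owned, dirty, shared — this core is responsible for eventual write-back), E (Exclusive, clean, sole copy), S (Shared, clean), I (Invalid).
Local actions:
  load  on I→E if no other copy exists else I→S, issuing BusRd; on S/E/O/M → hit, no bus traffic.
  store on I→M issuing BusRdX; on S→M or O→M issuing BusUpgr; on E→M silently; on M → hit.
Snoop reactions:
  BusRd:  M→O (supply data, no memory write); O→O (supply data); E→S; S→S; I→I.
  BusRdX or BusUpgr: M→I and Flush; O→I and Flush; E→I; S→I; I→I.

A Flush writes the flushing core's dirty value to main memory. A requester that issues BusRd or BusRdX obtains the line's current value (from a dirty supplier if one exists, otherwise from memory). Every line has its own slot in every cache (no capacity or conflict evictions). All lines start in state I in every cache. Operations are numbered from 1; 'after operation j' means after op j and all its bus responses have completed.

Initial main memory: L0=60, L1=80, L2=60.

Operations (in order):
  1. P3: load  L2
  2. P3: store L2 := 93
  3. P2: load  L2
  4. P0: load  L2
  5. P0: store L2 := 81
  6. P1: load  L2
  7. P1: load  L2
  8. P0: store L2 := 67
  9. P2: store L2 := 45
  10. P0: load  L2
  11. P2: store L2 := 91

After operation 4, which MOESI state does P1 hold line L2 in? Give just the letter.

1. P3: load  L2  bus=[BusRd]  L2: P0=I P1=I P2=I P3=E  mem[L2]=60
2. P3: store L2 := 93  bus=[-]  L2: P0=I P1=I P2=I P3=M  mem[L2]=60
3. P2: load  L2  bus=[BusRd]  L2: P0=I P1=I P2=S P3=O  mem[L2]=60
4. P0: load  L2  bus=[BusRd]  L2: P0=S P1=I P2=S P3=O  mem[L2]=60
5. P0: store L2 := 81  bus=[BusUpgr,Flush]  L2: P0=M P1=I P2=I P3=I  mem[L2]=93
6. P1: load  L2  bus=[BusRd]  L2: P0=O P1=S P2=I P3=I  mem[L2]=93
7. P1: load  L2  bus=[-]  L2: P0=O P1=S P2=I P3=I  mem[L2]=93
8. P0: store L2 := 67  bus=[BusUpgr]  L2: P0=M P1=I P2=I P3=I  mem[L2]=93
9. P2: store L2 := 45  bus=[BusRdX,Flush]  L2: P0=I P1=I P2=M P3=I  mem[L2]=67
10. P0: load  L2  bus=[BusRd]  L2: P0=S P1=I P2=O P3=I  mem[L2]=67
11. P2: store L2 := 91  bus=[BusUpgr]  L2: P0=I P1=I P2=M P3=I  mem[L2]=67

state = I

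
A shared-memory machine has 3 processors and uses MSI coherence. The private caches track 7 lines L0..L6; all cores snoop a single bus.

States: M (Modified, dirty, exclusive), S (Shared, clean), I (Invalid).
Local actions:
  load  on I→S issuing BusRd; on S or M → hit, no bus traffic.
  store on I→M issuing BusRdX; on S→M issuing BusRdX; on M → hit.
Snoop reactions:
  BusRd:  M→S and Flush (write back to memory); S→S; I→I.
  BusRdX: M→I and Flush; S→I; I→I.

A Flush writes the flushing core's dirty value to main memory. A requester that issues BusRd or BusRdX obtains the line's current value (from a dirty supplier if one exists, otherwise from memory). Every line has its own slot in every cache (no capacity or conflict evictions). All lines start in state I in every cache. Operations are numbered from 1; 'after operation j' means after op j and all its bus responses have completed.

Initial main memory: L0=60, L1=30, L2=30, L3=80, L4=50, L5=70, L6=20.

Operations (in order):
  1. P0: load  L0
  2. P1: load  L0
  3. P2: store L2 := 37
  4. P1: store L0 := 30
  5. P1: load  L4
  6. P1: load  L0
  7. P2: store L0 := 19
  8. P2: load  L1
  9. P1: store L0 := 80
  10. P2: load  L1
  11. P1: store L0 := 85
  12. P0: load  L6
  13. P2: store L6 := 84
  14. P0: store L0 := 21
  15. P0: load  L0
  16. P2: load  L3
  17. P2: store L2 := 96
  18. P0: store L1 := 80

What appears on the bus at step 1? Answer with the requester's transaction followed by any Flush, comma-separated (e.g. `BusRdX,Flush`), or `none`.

bus = BusRd

step 1: P0: load  L0  ⟶  SII  (L0)  txn=BusRd  M[L0]=60
step 2: P1: load  L0  ⟶  SSI  (L0)  txn=BusRd  M[L0]=60
step 3: P2: store L2 := 37  ⟶  IIM  (L2)  txn=BusRdX  M[L2]=30
step 4: P1: store L0 := 30  ⟶  IMI  (L0)  txn=BusRdX  M[L0]=60
step 5: P1: load  L4  ⟶  ISI  (L4)  txn=BusRd  M[L4]=50
step 6: P1: load  L0  ⟶  IMI  (L0)  txn=∅  M[L0]=60
step 7: P2: store L0 := 19  ⟶  IIM  (L0)  txn=BusRdX+Flush  M[L0]=30
step 8: P2: load  L1  ⟶  IIS  (L1)  txn=BusRd  M[L1]=30
step 9: P1: store L0 := 80  ⟶  IMI  (L0)  txn=BusRdX+Flush  M[L0]=19
step 10: P2: load  L1  ⟶  IIS  (L1)  txn=∅  M[L1]=30
step 11: P1: store L0 := 85  ⟶  IMI  (L0)  txn=∅  M[L0]=19
step 12: P0: load  L6  ⟶  SII  (L6)  txn=BusRd  M[L6]=20
step 13: P2: store L6 := 84  ⟶  IIM  (L6)  txn=BusRdX  M[L6]=20
step 14: P0: store L0 := 21  ⟶  MII  (L0)  txn=BusRdX+Flush  M[L0]=85
step 15: P0: load  L0  ⟶  MII  (L0)  txn=∅  M[L0]=85
step 16: P2: load  L3  ⟶  IIS  (L3)  txn=BusRd  M[L3]=80
step 17: P2: store L2 := 96  ⟶  IIM  (L2)  txn=∅  M[L2]=30
step 18: P0: store L1 := 80  ⟶  MII  (L1)  txn=BusRdX  M[L1]=30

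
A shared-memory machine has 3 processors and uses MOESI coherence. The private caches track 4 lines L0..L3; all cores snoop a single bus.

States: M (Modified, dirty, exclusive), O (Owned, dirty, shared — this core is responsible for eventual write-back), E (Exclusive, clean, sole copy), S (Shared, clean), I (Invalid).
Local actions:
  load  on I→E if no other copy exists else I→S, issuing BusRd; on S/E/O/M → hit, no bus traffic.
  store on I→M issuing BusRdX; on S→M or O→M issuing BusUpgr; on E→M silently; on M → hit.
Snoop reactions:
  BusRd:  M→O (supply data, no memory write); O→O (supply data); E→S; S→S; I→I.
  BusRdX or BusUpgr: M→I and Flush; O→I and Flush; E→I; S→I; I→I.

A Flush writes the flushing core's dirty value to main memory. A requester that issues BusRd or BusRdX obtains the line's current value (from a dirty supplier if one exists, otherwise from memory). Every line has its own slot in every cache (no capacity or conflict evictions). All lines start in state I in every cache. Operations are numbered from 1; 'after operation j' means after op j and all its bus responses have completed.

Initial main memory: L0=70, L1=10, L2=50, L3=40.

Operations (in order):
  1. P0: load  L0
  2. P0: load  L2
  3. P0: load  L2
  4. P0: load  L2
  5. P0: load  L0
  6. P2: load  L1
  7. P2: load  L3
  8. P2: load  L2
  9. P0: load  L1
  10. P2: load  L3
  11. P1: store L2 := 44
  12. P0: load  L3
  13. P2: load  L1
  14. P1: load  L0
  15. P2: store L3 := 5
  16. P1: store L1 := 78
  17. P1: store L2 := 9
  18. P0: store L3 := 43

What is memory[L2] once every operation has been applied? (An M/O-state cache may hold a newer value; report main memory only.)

memory[L2] = 50

  op1 P0: load  L0 → E/I/I on L0; bus BusRd; mem=70
  op2 P0: load  L2 → E/I/I on L2; bus BusRd; mem=50
  op3 P0: load  L2 → E/I/I on L2; bus (none); mem=50
  op4 P0: load  L2 → E/I/I on L2; bus (none); mem=50
  op5 P0: load  L0 → E/I/I on L0; bus (none); mem=70
  op6 P2: load  L1 → I/I/E on L1; bus BusRd; mem=10
  op7 P2: load  L3 → I/I/E on L3; bus BusRd; mem=40
  op8 P2: load  L2 → S/I/S on L2; bus BusRd; mem=50
  op9 P0: load  L1 → S/I/S on L1; bus BusRd; mem=10
  op10 P2: load  L3 → I/I/E on L3; bus (none); mem=40
  op11 P1: store L2 := 44 → I/M/I on L2; bus BusRdX; mem=50
  op12 P0: load  L3 → S/I/S on L3; bus BusRd; mem=40
  op13 P2: load  L1 → S/I/S on L1; bus (none); mem=10
  op14 P1: load  L0 → S/S/I on L0; bus BusRd; mem=70
  op15 P2: store L3 := 5 → I/I/M on L3; bus BusUpgr; mem=40
  op16 P1: store L1 := 78 → I/M/I on L1; bus BusRdX; mem=10
  op17 P1: store L2 := 9 → I/M/I on L2; bus (none); mem=50
  op18 P0: store L3 := 43 → M/I/I on L3; bus BusRdX Flush; mem=5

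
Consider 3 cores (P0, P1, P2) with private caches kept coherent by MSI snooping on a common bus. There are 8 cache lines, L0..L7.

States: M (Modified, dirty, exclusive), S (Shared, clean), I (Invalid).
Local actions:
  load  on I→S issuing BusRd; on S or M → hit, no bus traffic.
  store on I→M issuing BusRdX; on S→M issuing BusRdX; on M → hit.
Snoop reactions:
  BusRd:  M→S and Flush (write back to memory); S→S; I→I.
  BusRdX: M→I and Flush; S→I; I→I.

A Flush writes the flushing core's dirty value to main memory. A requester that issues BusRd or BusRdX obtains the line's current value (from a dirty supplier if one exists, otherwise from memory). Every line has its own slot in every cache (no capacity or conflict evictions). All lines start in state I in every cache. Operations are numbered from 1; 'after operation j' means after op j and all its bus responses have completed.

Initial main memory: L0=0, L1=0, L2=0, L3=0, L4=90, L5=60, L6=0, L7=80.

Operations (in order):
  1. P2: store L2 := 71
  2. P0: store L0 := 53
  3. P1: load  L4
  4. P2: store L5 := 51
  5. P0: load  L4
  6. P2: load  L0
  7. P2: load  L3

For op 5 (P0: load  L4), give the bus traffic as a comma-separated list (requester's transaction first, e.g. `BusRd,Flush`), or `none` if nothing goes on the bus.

bus = BusRd

1. P2: store L2 := 71  bus=[BusRdX]  L2: P0=I P1=I P2=M  mem[L2]=0
2. P0: store L0 := 53  bus=[BusRdX]  L0: P0=M P1=I P2=I  mem[L0]=0
3. P1: load  L4  bus=[BusRd]  L4: P0=I P1=S P2=I  mem[L4]=90
4. P2: store L5 := 51  bus=[BusRdX]  L5: P0=I P1=I P2=M  mem[L5]=60
5. P0: load  L4  bus=[BusRd]  L4: P0=S P1=S P2=I  mem[L4]=90
6. P2: load  L0  bus=[BusRd,Flush]  L0: P0=S P1=I P2=S  mem[L0]=53
7. P2: load  L3  bus=[BusRd]  L3: P0=I P1=I P2=S  mem[L3]=0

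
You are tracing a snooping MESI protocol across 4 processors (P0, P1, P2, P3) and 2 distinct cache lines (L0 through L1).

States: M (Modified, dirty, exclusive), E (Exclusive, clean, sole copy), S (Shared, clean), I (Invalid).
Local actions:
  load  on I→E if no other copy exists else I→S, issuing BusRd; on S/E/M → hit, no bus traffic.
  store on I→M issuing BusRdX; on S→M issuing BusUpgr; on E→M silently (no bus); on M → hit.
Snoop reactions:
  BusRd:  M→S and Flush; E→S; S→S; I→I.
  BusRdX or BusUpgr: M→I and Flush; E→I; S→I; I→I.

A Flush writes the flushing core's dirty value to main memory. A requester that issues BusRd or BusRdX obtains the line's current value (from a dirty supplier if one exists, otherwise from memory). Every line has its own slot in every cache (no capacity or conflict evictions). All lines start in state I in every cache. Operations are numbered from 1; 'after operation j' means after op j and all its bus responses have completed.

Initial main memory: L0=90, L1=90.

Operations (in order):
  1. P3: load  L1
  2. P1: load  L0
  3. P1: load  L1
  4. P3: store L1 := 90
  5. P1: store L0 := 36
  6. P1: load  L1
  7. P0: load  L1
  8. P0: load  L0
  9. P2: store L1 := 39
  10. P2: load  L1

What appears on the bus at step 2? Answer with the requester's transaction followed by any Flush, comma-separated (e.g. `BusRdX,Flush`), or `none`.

1. P3: load  L1  bus=[BusRd]  L1: P0=I P1=I P2=I P3=E  mem[L1]=90
2. P1: load  L0  bus=[BusRd]  L0: P0=I P1=E P2=I P3=I  mem[L0]=90
3. P1: load  L1  bus=[BusRd]  L1: P0=I P1=S P2=I P3=S  mem[L1]=90
4. P3: store L1 := 90  bus=[BusUpgr]  L1: P0=I P1=I P2=I P3=M  mem[L1]=90
5. P1: store L0 := 36  bus=[-]  L0: P0=I P1=M P2=I P3=I  mem[L0]=90
6. P1: load  L1  bus=[BusRd,Flush]  L1: P0=I P1=S P2=I P3=S  mem[L1]=90
7. P0: load  L1  bus=[BusRd]  L1: P0=S P1=S P2=I P3=S  mem[L1]=90
8. P0: load  L0  bus=[BusRd,Flush]  L0: P0=S P1=S P2=I P3=I  mem[L0]=36
9. P2: store L1 := 39  bus=[BusRdX]  L1: P0=I P1=I P2=M P3=I  mem[L1]=90
10. P2: load  L1  bus=[-]  L1: P0=I P1=I P2=M P3=I  mem[L1]=90

bus = BusRd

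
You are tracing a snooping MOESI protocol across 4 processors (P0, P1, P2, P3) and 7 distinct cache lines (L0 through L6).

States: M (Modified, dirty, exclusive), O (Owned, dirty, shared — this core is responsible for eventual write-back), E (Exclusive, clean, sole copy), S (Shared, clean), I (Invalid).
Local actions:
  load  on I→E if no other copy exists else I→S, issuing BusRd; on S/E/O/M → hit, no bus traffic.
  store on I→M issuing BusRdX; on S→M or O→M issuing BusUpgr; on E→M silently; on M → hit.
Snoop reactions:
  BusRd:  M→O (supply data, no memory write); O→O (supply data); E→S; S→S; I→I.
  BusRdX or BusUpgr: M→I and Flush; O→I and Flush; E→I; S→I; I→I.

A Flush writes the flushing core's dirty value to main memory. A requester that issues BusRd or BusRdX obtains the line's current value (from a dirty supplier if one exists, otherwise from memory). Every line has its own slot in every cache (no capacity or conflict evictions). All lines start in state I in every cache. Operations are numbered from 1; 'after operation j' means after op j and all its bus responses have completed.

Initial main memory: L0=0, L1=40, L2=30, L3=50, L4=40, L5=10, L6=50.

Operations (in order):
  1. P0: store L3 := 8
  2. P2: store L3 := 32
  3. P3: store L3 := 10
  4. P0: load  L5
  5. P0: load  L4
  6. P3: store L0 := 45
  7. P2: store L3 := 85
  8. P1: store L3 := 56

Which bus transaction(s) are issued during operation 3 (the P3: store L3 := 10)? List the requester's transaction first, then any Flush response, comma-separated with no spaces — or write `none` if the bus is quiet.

1. P0: store L3 := 8  bus=[BusRdX]  L3: P0=M P1=I P2=I P3=I  mem[L3]=50
2. P2: store L3 := 32  bus=[BusRdX,Flush]  L3: P0=I P1=I P2=M P3=I  mem[L3]=8
3. P3: store L3 := 10  bus=[BusRdX,Flush]  L3: P0=I P1=I P2=I P3=M  mem[L3]=32
4. P0: load  L5  bus=[BusRd]  L5: P0=E P1=I P2=I P3=I  mem[L5]=10
5. P0: load  L4  bus=[BusRd]  L4: P0=E P1=I P2=I P3=I  mem[L4]=40
6. P3: store L0 := 45  bus=[BusRdX]  L0: P0=I P1=I P2=I P3=M  mem[L0]=0
7. P2: store L3 := 85  bus=[BusRdX,Flush]  L3: P0=I P1=I P2=M P3=I  mem[L3]=10
8. P1: store L3 := 56  bus=[BusRdX,Flush]  L3: P0=I P1=M P2=I P3=I  mem[L3]=85

bus = BusRdX,Flush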